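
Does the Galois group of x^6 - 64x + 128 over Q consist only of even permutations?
No

The polynomial is irreducible of degree 6 over Q. Its discriminant is -1388339588497408, which is not a perfect square. A Galois group lies in the alternating group exactly when the discriminant is a square in Q, so the Galois group (S_6) is not contained in A_6.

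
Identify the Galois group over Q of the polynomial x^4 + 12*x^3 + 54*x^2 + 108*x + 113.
D_4 (also written D4)

The polynomial is an irreducible quartic over Q and its discriminant is 8388608, which is not a perfect square, so the Galois group is not contained in A_4. The resolvent cubic y^3 - 54*y^2 + 844*y - 3528 has exactly one rational root, so the Galois group is C_4 or D_4. The quartic remains irreducible over Q(sqrt(disc)), so the group is D_4.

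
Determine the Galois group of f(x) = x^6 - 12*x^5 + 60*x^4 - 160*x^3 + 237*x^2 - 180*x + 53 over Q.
A_4 x C_2

The polynomial f is an irreducible sextic over Q, so G = Gal(f/Q) is one of the 16 transitive subgroups 6T1, ..., 6T16 of S_6. The discriminant of f is -419904, which is not a perfect square, so G is not contained in A_6. The transitive groups of degree 6 not contained in A_6 are: C_6 (6T1, order 6), S_3 (6T2, order 6), D_6 (6T3, order 12), C_3 x S_3 (6T5, order 18), A_4 x C_2 (6T6, order 24), S_4 (6T8, order 24), S_3 x S_3 (6T9, order 36), S_4 x C_2 (6T11, order 48), (S_3 x S_3) : C_2 (6T13, order 72), PGL(2,5) (6T14, order 120), S_6 (6T16, order 720). By Dedekind's theorem, for a prime p not dividing disc(f) the degrees of the irreducible factors of f mod p form the cycle type of an element of G. Factoring f modulo the 33 such primes p <= 149 (skipping 2, 3, which divide the discriminant), each new pattern first appears at: mod 5: f = (x^3 + x^2 + x + 4)(x^3 + 2x^2 + 2x + 2), pattern 3+3; mod 7: f = (x^6 + 2x^5 + 4x^4 + x^3 + 6x^2 + 2x + 4), pattern 6; mod 17: f = (x + 6)(x + 7)(x^2 + 13x + 7)(x^2 + 13x + 14), pattern 2+2+1+1; mod 19: f = (x + 1)(x + 6)(x + 9)(x + 14)(x^2 + 15x + 1), pattern 2+1+1+1+1; mod 71: f = (x^2 + 67x + 20)(x^2 + 67x + 29)(x^2 + 67x + 34), pattern 2+2+2. No other pattern occurs in this range, so the set of observed cycle types is {3+3, 6, 2+2+1+1, 2+1+1+1+1, 2+2+2}. The candidates containing elements of all these cycle types are A_4 x C_2 (6T6) of order 24, S_4 x C_2 (6T11) of order 48, (S_3 x S_3) : C_2 (6T13) of order 72, S_6 (6T16) of order 720; the others are excluded. The observed types are precisely the cycle types that occur in A_4 x C_2 (6T6) (apart from the identity). Each of the other remaining candidates has further cycle types, and by the Chebotarev density theorem the matching factorization patterns would occur for a proportion of primes equal to their share of the group: S_4 x C_2 (6T11) additionally contains elements of type 4+2, 4+1+1 (12 of its 48 elements, about 25% of primes); (S_3 x S_3) : C_2 (6T13) additionally contains elements of type 4+2, 3+2+1, 3+1+1+1 (34 of its 72 elements, about 47% of primes); S_6 (6T16) additionally contains elements of type 5+1, 4+2, 4+1+1, 3+2+1, 3+1+1+1 (484 of its 720 elements, about 67% of primes). None of the 33 primes tested shows any such pattern (for each of these groups the chance of that is below 10^-4), which rules them out. Hence G = A_4 x C_2 (6T6), of order 24.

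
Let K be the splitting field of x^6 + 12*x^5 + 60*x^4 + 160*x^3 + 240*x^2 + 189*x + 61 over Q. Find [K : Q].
The degree of the splitting field over Q equals the order of the Galois group, so first determine the group. The polynomial f is an irreducible sextic over Q, so G = Gal(f/Q) is one of the 16 transitive subgroups 6T1, ..., 6T16 of S_6. The discriminant of f is -9059283, which is not a perfect square, so G is not contained in A_6. The transitive groups of degree 6 not contained in A_6 are: C_6 (6T1, order 6), S_3 (6T2, order 6), D_6 (6T3, order 12), C_3 x S_3 (6T5, order 18), A_4 x C_2 (6T6, order 24), S_4 (6T8, order 24), S_3 x S_3 (6T9, order 36), S_4 x C_2 (6T11, order 48), (S_3 x S_3) : C_2 (6T13, order 72), PGL(2,5) (6T14, order 120), S_6 (6T16, order 720). By Dedekind's theorem, for a prime p not dividing disc(f) the degrees of the irreducible factors of f mod p form the cycle type of an element of G. Factoring f modulo the 28 such primes p <= 127 (skipping 3, 17, 43, which divide the discriminant), each new pattern first appears at: mod 2: f = (x^6 + x + 1), pattern 6; mod 7: f = (x + 3)(x^2 + x + 4)(x^3 + x^2 + 1), pattern 3+2+1; mod 11: f = (x^2 + 2x + 2)(x^4 + 10x^3 + 5x^2 + 9x + 3), pattern 4+2; mod 13: f = (x + 5)(x + 10)(x^2 + 3x + 5)(x^2 + 7x + 3), pattern 2+2+1+1; mod 61: f = (x)(x + 42)(x + 53)(x + 59)(x^2 + 41x + 6), pattern 2+1+1+1+1; mod 97: f = (x + 50)(x + 87)(x + 89)(x^3 + 77x^2 + 65x + 87), pattern 3+1+1+1; mod 113: f = (x^2 + 6)(x^2 + 53x + 61)(x^2 + 72x + 19), pattern 2+2+2; mod 127: f = (x^3 + 45x^2 + 20x + 104)(x^3 + 94x^2 + x + 36), pattern 3+3. No other pattern occurs in this range, so the set of observed cycle types is {6, 3+2+1, 4+2, 2+2+1+1, 2+1+1+1+1, 3+1+1+1, 2+2+2, 3+3}. The candidates containing elements of all these cycle types are (S_3 x S_3) : C_2 (6T13) of order 72, S_6 (6T16) of order 720; the others are excluded. The observed types are precisely the cycle types that occur in (S_3 x S_3) : C_2 (6T13) (apart from the identity). Each of the other remaining candidates has further cycle types, and by the Chebotarev density theorem the matching factorization patterns would occur for a proportion of primes equal to their share of the group: S_6 (6T16) additionally contains elements of type 5+1, 4+1+1 (234 of its 720 elements, about 32% of primes). None of the 28 primes tested shows any such pattern (for each of these groups the chance of that is below 10^-4), which rules them out. Hence G = (S_3 x S_3) : C_2 (6T13), of order 72. The Galois group (S_3 x S_3) : C_2 (6T13) has order 72, so the splitting field has degree 72 over Q.

72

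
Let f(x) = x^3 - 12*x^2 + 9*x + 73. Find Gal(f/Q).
The polynomial is an irreducible cubic over Q and its discriminant is 227529 = 477^2, a perfect square. For an irreducible cubic, a square discriminant forces the Galois group to be A_3, the cyclic group of order 3.

C_3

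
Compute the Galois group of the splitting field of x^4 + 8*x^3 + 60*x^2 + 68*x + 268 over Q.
The polynomial is an irreducible quartic over Q and its discriminant is 13740938496, which is not a perfect square, so the Galois group is not contained in A_4. The resolvent cubic y^3 - 60*y^2 - 528*y + 42544 is irreducible over Q. An irreducible resolvent with non-square discriminant gives S_4.

S_4, the symmetric group on 4 letters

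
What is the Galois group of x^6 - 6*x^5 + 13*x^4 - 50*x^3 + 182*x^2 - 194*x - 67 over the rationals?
S_4, S_4(6d), the S_4-action on 6 points inside A_6

The polynomial f is an irreducible sextic over Q, so G = Gal(f/Q) is one of the 16 transitive subgroups 6T1, ..., 6T16 of S_6. The discriminant of f is 4266893659103296 = 65321464^2, a perfect square, so G is contained in A_6. The transitive groups of degree 6 contained in A_6 are: A_4 (6T4, order 12), S_4 (6T7, order 24), (C_3 x C_3) : C_4 (6T10, order 36), PSL(2,5) (6T12, order 60), A_6 (6T15, order 360). By Dedekind's theorem, for a prime p not dividing disc(f) the degrees of the irreducible factors of f mod p form the cycle type of an element of G. Factoring f modulo the 79 such primes p <= 421 (skipping 2, 13, 31, which divide the discriminant), each new pattern first appears at: mod 3: f = (x^2 + 1)(x^4 + x + 2), pattern 4+2; mod 5: f = (x^3 + x^2 + 3x + 1)(x^3 + 3x^2 + 2x + 3), pattern 3+3; mod 11: f = (x + 3)(x + 10)(x^2 + 4x + 8)(x^2 + 10x + 6), pattern 2+2+1+1; mod 67: f = (x)(x + 5)(x + 13)(x + 19)(x + 44)(x + 47), pattern 1+1+1+1+1+1. No other pattern occurs in this range, so the set of observed cycle types is {4+2, 3+3, 2+2+1+1, 1+1+1+1+1+1}. The candidates containing elements of all these cycle types are S_4 (6T7) of order 24, (C_3 x C_3) : C_4 (6T10) of order 36, A_6 (6T15) of order 360; the others are excluded. The observed types are precisely the cycle types that occur in S_4 (6T7). Each of the other remaining candidates has further cycle types, and by the Chebotarev density theorem the matching factorization patterns would occur for a proportion of primes equal to their share of the group: (C_3 x C_3) : C_4 (6T10) additionally contains elements of type 3+1+1+1 (4 of its 36 elements, about 11% of primes); A_6 (6T15) additionally contains elements of type 5+1, 3+1+1+1 (184 of its 360 elements, about 51% of primes). None of the 79 primes tested shows any such pattern (for each of these groups the chance of that is below 10^-4), which rules them out. Hence G = S_4 (6T7), of order 24.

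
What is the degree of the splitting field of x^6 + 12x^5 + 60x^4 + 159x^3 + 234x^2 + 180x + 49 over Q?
The degree of the splitting field over Q equals the order of the Galois group, so first determine the group. The polynomial f is an irreducible sextic over Q, so G = Gal(f/Q) is one of the 16 transitive subgroups 6T1, ..., 6T16 of S_6. The discriminant of f is 871199469, which is not a perfect square, so G is not contained in A_6. The transitive groups of degree 6 not contained in A_6 are: C_6 (6T1, order 6), S_3 (6T2, order 6), D_6 (6T3, order 12), C_3 x S_3 (6T5, order 18), A_4 x C_2 (6T6, order 24), S_4 (6T8, order 24), S_3 x S_3 (6T9, order 36), S_4 x C_2 (6T11, order 48), (S_3 x S_3) : C_2 (6T13, order 72), PGL(2,5) (6T14, order 120), S_6 (6T16, order 720). By Dedekind's theorem, for a prime p not dividing disc(f) the degrees of the irreducible factors of f mod p form the cycle type of an element of G. Factoring f modulo the 16 such primes p <= 67 (skipping 3, 7, 29, which divide the discriminant), each new pattern first appears at: mod 2: f = (x^6 + x^3 + 1), pattern 6; mod 5: f = (x + 3)(x + 4)(x^2 + 2x + 4)(x^2 + 3x + 3), pattern 2+2+1+1; mod 13: f = (x + 4)(x + 7)(x + 8)(x^3 + 6x^2 + 12x + 12), pattern 3+1+1+1; mod 19: f = (x^2 + 6)(x^2 + 14x + 1)(x^2 + 17x + 5), pattern 2+2+2; mod 67: f = (x^3 + 6x^2 + 12x + 26)(x^3 + 6x^2 + 12x + 56), pattern 3+3. No other pattern occurs in this range, so the set of observed cycle types is {6, 2+2+1+1, 3+1+1+1, 2+2+2, 3+3}. The candidates containing elements of all these cycle types are S_3 x S_3 (6T9) of order 36, (S_3 x S_3) : C_2 (6T13) of order 72, S_6 (6T16) of order 720; the others are excluded. The observed types are precisely the cycle types that occur in S_3 x S_3 (6T9) (apart from the identity). Each of the other remaining candidates has further cycle types, and by the Chebotarev density theorem the matching factorization patterns would occur for a proportion of primes equal to their share of the group: (S_3 x S_3) : C_2 (6T13) additionally contains elements of type 4+2, 3+2+1, 2+1+1+1+1 (36 of its 72 elements, about 50% of primes); S_6 (6T16) additionally contains elements of type 5+1, 4+2, 4+1+1, 3+2+1, 2+1+1+1+1 (459 of its 720 elements, about 64% of primes). None of the 16 primes tested shows any such pattern (for each of these groups the chance of that is below 10^-4), which rules them out. Hence G = S_3 x S_3 (6T9), of order 36. The Galois group S_3 x S_3 (6T9) has order 36, so the splitting field has degree 36 over Q.

36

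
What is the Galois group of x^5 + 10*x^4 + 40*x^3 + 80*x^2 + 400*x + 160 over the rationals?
The polynomial f is an irreducible quintic over Q, so G = Gal(f/Q) is a transitive subgroup of S_5: one of C_5 (5T1, order 5), D_5 (5T2, order 10), F_20 (5T3, order 20), A_5 (5T4, order 60) or S_5 (5T5, order 120). The discriminant of f is 1073741824000000 = 32768000^2, a perfect square, so G is contained in A_5. The transitive groups of degree 5 contained in A_5 are: C_5 (5T1, order 5), D_5 (5T2, order 10), A_5 (5T4, order 60). By Dedekind's theorem, for a prime p not dividing disc(f) the degrees of the irreducible factors of f mod p form the cycle type of an element of G. Factoring f modulo the 2 such primes p <= 7 (skipping 2, 5, which divide the discriminant), each new pattern first appears at: mod 3: f = (x^5 + x^4 + x^3 + 2x^2 + x + 1), pattern 5; mod 7: f = (x + 3)(x + 5)(x^3 + 2x^2 + 2x + 6), pattern 3+1+1. No other pattern occurs in this range, so the set of observed cycle types is {5, 3+1+1}. Among the candidates above, the only group containing elements of all these cycle types is A_5 (5T4) — each of C_5 (5T1), D_5 (5T2) lacks at least one of them. Hence G = A_5 (5T4), of order 60.

5T4: A_5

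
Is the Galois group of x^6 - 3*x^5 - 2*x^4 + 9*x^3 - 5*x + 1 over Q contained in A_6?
The polynomial is irreducible of degree 6 over Q. Its discriminant is 810448, which is not a perfect square. A Galois group lies in the alternating group exactly when the discriminant is a square in Q, so the Galois group (S_3) is not contained in A_6.

No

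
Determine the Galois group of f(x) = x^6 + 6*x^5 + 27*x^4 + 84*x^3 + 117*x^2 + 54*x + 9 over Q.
The polynomial f is an irreducible sextic over Q, so G = Gal(f/Q) is one of the 16 transitive subgroups 6T1, ..., 6T16 of S_6. The discriminant of f is 264479053824, which is not a perfect square, so G is not contained in A_6. The transitive groups of degree 6 not contained in A_6 are: C_6 (6T1, order 6), S_3 (6T2, order 6), D_6 (6T3, order 12), C_3 x S_3 (6T5, order 18), A_4 x C_2 (6T6, order 24), S_4 (6T8, order 24), S_3 x S_3 (6T9, order 36), S_4 x C_2 (6T11, order 48), (S_3 x S_3) : C_2 (6T13, order 72), PGL(2,5) (6T14, order 120), S_6 (6T16, order 720). By Dedekind's theorem, for a prime p not dividing disc(f) the degrees of the irreducible factors of f mod p form the cycle type of an element of G. Factoring f modulo the 14 such primes p <= 53 (skipping 2, 3, which divide the discriminant), each new pattern first appears at: mod 5: f = (x + 1)(x + 3)(x^2 + 2)(x^2 + 2x + 4), pattern 2+2+1+1; mod 7: f = (x^6 + 6x^5 + 6x^4 + 5x^2 + 5x + 2), pattern 6; mod 19: f = (x + 12)(x + 13)(x + 16)(x^3 + 3x^2 + 13x + 4), pattern 3+1+1+1; mod 31: f = (x^2 + 7x + 27)(x^2 + 13x + 29)(x^2 + 17x + 5), pattern 2+2+2; mod 43: f = (x^3 + 3x^2 + 30x + 14)(x^3 + 3x^2 + 31x + 16), pattern 3+3. No other pattern occurs in this range, so the set of observed cycle types is {2+2+1+1, 6, 3+1+1+1, 2+2+2, 3+3}. The candidates containing elements of all these cycle types are S_3 x S_3 (6T9) of order 36, (S_3 x S_3) : C_2 (6T13) of order 72, S_6 (6T16) of order 720; the others are excluded. The observed types are precisely the cycle types that occur in S_3 x S_3 (6T9) (apart from the identity). Each of the other remaining candidates has further cycle types, and by the Chebotarev density theorem the matching factorization patterns would occur for a proportion of primes equal to their share of the group: (S_3 x S_3) : C_2 (6T13) additionally contains elements of type 4+2, 3+2+1, 2+1+1+1+1 (36 of its 72 elements, about 50% of primes); S_6 (6T16) additionally contains elements of type 5+1, 4+2, 4+1+1, 3+2+1, 2+1+1+1+1 (459 of its 720 elements, about 64% of primes). None of the 14 primes tested shows any such pattern (for each of these groups the chance of that is below 10^-4), which rules them out. Hence G = S_3 x S_3 (6T9), of order 36.

S_3 x S_3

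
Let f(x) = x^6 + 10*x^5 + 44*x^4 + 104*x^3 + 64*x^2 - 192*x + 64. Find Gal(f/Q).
(C_3 x C_3) : C_4

The polynomial f is an irreducible sextic over Q, so G = Gal(f/Q) is one of the 16 transitive subgroups 6T1, ..., 6T16 of S_6. The discriminant of f is 564385546240000 = 23756800^2, a perfect square, so G is contained in A_6. The transitive groups of degree 6 contained in A_6 are: A_4 (6T4, order 12), S_4 (6T7, order 24), (C_3 x C_3) : C_4 (6T10, order 36), PSL(2,5) (6T12, order 60), A_6 (6T15, order 360). By Dedekind's theorem, for a prime p not dividing disc(f) the degrees of the irreducible factors of f mod p form the cycle type of an element of G. Factoring f modulo the 19 such primes p <= 79 (skipping 2, 5, 29, which divide the discriminant), each new pattern first appears at: mod 3: f = (x^2 + x + 2)(x^4 + 2x + 2), pattern 4+2; mod 11: f = (x^3 + x^2 + x + 3)(x^3 + 9x^2 + x + 3), pattern 3+3; mod 19: f = (x + 16)(x + 18)(x^2 + 15x + 8)(x^2 + 18x + 9), pattern 2+2+1+1; mod 61: f = (x + 7)(x + 40)(x + 54)(x^3 + 31x^2 + 12x + 53), pattern 3+1+1+1. No other pattern occurs in this range, so the set of observed cycle types is {4+2, 3+3, 2+2+1+1, 3+1+1+1}. The candidates containing elements of all these cycle types are (C_3 x C_3) : C_4 (6T10) of order 36, A_6 (6T15) of order 360; the others are excluded. The observed types are precisely the cycle types that occur in (C_3 x C_3) : C_4 (6T10) (apart from the identity). Each of the other remaining candidates has further cycle types, and by the Chebotarev density theorem the matching factorization patterns would occur for a proportion of primes equal to their share of the group: A_6 (6T15) additionally contains elements of type 5+1 (144 of its 360 elements, about 40% of primes). None of the 19 primes tested shows any such pattern (for each of these groups the chance of that is below 10^-4), which rules them out. Hence G = (C_3 x C_3) : C_4 (6T10), of order 36.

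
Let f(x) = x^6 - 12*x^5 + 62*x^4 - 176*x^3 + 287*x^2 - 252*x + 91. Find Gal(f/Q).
A_4 (also written A4)

The polynomial f is an irreducible sextic over Q, so G = Gal(f/Q) is one of the 16 transitive subgroups 6T1, ..., 6T16 of S_6. The discriminant of f is 153664 = 392^2, a perfect square, so G is contained in A_6. The transitive groups of degree 6 contained in A_6 are: A_4 (6T4, order 12), S_4 (6T7, order 24), (C_3 x C_3) : C_4 (6T10, order 36), PSL(2,5) (6T12, order 60), A_6 (6T15, order 360). By Dedekind's theorem, for a prime p not dividing disc(f) the degrees of the irreducible factors of f mod p form the cycle type of an element of G. Factoring f modulo the 33 such primes p <= 149 (skipping 2, 7, which divide the discriminant), each new pattern first appears at: mod 3: f = (x^3 + x^2 + 2x + 1)(x^3 + 2x^2 + x + 1), pattern 3+3; mod 13: f = (x)(x + 9)(x^2 + 9x + 2)(x^2 + 9x + 12), pattern 2+2+1+1. No other pattern occurs in this range, so the set of observed cycle types is {3+3, 2+2+1+1}. The candidates containing elements of all these cycle types are A_4 (6T4) of order 12, S_4 (6T7) of order 24, (C_3 x C_3) : C_4 (6T10) of order 36, PSL(2,5) (6T12) of order 60, A_6 (6T15) of order 360; the others are excluded. The observed types are precisely the cycle types that occur in A_4 (6T4) (apart from the identity). Each of the other remaining candidates has further cycle types, and by the Chebotarev density theorem the matching factorization patterns would occur for a proportion of primes equal to their share of the group: S_4 (6T7) additionally contains elements of type 4+2 (6 of its 24 elements, about 25% of primes); (C_3 x C_3) : C_4 (6T10) additionally contains elements of type 4+2, 3+1+1+1 (22 of its 36 elements, about 61% of primes); PSL(2,5) (6T12) additionally contains elements of type 5+1 (24 of its 60 elements, about 40% of primes); A_6 (6T15) additionally contains elements of type 5+1, 4+2, 3+1+1+1 (274 of its 360 elements, about 76% of primes). None of the 33 primes tested shows any such pattern (for each of these groups the chance of that is below 10^-4), which rules them out. Hence G = A_4 (6T4), of order 12.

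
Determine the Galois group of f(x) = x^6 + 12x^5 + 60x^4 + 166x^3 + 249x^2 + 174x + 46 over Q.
The polynomial f is an irreducible sextic over Q, so G = Gal(f/Q) is one of the 16 transitive subgroups 6T1, ..., 6T16 of S_6. The discriminant of f is 304930925568, which is not a perfect square, so G is not contained in A_6. The transitive groups of degree 6 not contained in A_6 are: C_6 (6T1, order 6), S_3 (6T2, order 6), D_6 (6T3, order 12), C_3 x S_3 (6T5, order 18), A_4 x C_2 (6T6, order 24), S_4 (6T8, order 24), S_3 x S_3 (6T9, order 36), S_4 x C_2 (6T11, order 48), (S_3 x S_3) : C_2 (6T13, order 72), PGL(2,5) (6T14, order 120), S_6 (6T16, order 720). By Dedekind's theorem, for a prime p not dividing disc(f) the degrees of the irreducible factors of f mod p form the cycle type of an element of G. Factoring f modulo the 79 such primes p <= 421 (skipping 2, 3, 41, which divide the discriminant), each new pattern first appears at: mod 5: f = (x^2 + 2)(x^2 + 3x + 4)(x^2 + 4x + 2), pattern 2+2+2; mod 7: f = (x^6 + 5x^5 + 4x^4 + 5x^3 + 4x^2 + 6x + 4), pattern 6; mod 11: f = (x + 3)(x + 8)(x^2 + 3x + 10)(x^2 + 9x + 10), pattern 2+2+1+1; mod 13: f = (x^3 + 6x^2 + 4)(x^3 + 6x^2 + 11x + 5), pattern 3+3; mod 61: f = (x + 4)(x + 8)(x + 21)(x + 26)(x + 33)(x + 42), pattern 1+1+1+1+1+1. No other pattern occurs in this range, so the set of observed cycle types is {2+2+2, 6, 2+2+1+1, 3+3, 1+1+1+1+1+1}. The candidates containing elements of all these cycle types are D_6 (6T3) of order 12, A_4 x C_2 (6T6) of order 24, S_3 x S_3 (6T9) of order 36, S_4 x C_2 (6T11) of order 48, (S_3 x S_3) : C_2 (6T13) of order 72, PGL(2,5) (6T14) of order 120, S_6 (6T16) of order 720; the others are excluded. The observed types are precisely the cycle types that occur in D_6 (6T3). Each of the other remaining candidates has further cycle types, and by the Chebotarev density theorem the matching factorization patterns would occur for a proportion of primes equal to their share of the group: A_4 x C_2 (6T6) additionally contains elements of type 2+1+1+1+1 (3 of its 24 elements, about 12% of primes); S_3 x S_3 (6T9) additionally contains elements of type 3+1+1+1 (4 of its 36 elements, about 11% of primes); S_4 x C_2 (6T11) additionally contains elements of type 4+2, 4+1+1, 2+1+1+1+1 (15 of its 48 elements, about 31% of primes); (S_3 x S_3) : C_2 (6T13) additionally contains elements of type 4+2, 3+2+1, 3+1+1+1, 2+1+1+1+1 (40 of its 72 elements, about 56% of primes); PGL(2,5) (6T14) additionally contains elements of type 5+1, 4+1+1 (54 of its 120 elements, about 45% of primes); S_6 (6T16) additionally contains elements of type 5+1, 4+2, 4+1+1, 3+2+1, 3+1+1+1, 2+1+1+1+1 (499 of its 720 elements, about 69% of primes). None of the 79 primes tested shows any such pattern (for each of these groups the chance of that is below 10^-4), which rules them out. Hence G = D_6 (6T3), of order 12.

D_6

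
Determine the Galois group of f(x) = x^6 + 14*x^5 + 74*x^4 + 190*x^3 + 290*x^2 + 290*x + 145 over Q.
The polynomial f is an irreducible sextic over Q, so G = Gal(f/Q) is one of the 16 transitive subgroups 6T1, ..., 6T16 of S_6. The discriminant of f is 90962560000 = 301600^2, a perfect square, so G is contained in A_6. The transitive groups of degree 6 contained in A_6 are: A_4 (6T4, order 12), S_4 (6T7, order 24), (C_3 x C_3) : C_4 (6T10, order 36), PSL(2,5) (6T12, order 60), A_6 (6T15, order 360). By Dedekind's theorem, for a prime p not dividing disc(f) the degrees of the irreducible factors of f mod p form the cycle type of an element of G. Factoring f modulo the 19 such primes p <= 83 (skipping 2, 5, 13, 29, which divide the discriminant), each new pattern first appears at: mod 3: f = (x^2 + 1)(x^4 + 2x^3 + x^2 + 2x + 1), pattern 4+2; mod 11: f = (x^3 + 4x^2 + 7x + 7)(x^3 + 10x^2 + 5x + 5), pattern 3+3; mod 19: f = (x + 3)(x + 6)(x^2 + 2x + 10)(x^2 + 3x + 14), pattern 2+2+1+1; mod 61: f = (x + 32)(x + 39)(x + 49)(x^3 + 16x^2 + 15x + 15), pattern 3+1+1+1. No other pattern occurs in this range, so the set of observed cycle types is {4+2, 3+3, 2+2+1+1, 3+1+1+1}. The candidates containing elements of all these cycle types are (C_3 x C_3) : C_4 (6T10) of order 36, A_6 (6T15) of order 360; the others are excluded. The observed types are precisely the cycle types that occur in (C_3 x C_3) : C_4 (6T10) (apart from the identity). Each of the other remaining candidates has further cycle types, and by the Chebotarev density theorem the matching factorization patterns would occur for a proportion of primes equal to their share of the group: A_6 (6T15) additionally contains elements of type 5+1 (144 of its 360 elements, about 40% of primes). None of the 19 primes tested shows any such pattern (for each of these groups the chance of that is below 10^-4), which rules them out. Hence G = (C_3 x C_3) : C_4 (6T10), of order 36.

(C_3 x C_3) : C_4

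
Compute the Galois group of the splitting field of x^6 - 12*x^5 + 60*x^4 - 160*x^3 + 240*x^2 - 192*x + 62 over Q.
The polynomial f is an irreducible sextic over Q, so G = Gal(f/Q) is one of the 16 transitive subgroups 6T1, ..., 6T16 of S_6. The discriminant of f is 1492992, which is not a perfect square, so G is not contained in A_6. The transitive groups of degree 6 not contained in A_6 are: C_6 (6T1, order 6), S_3 (6T2, order 6), D_6 (6T3, order 12), C_3 x S_3 (6T5, order 18), A_4 x C_2 (6T6, order 24), S_4 (6T8, order 24), S_3 x S_3 (6T9, order 36), S_4 x C_2 (6T11, order 48), (S_3 x S_3) : C_2 (6T13, order 72), PGL(2,5) (6T14, order 120), S_6 (6T16, order 720). By Dedekind's theorem, for a prime p not dividing disc(f) the degrees of the irreducible factors of f mod p form the cycle type of an element of G. Factoring f modulo the 79 such primes p <= 419 (skipping 2, 3, which divide the discriminant), each new pattern first appears at: mod 5: f = (x^2 + 3)(x^2 + x + 1)(x^2 + 2x + 4), pattern 2+2+2; mod 7: f = (x^3 + x^2 + 5x + 2)(x^3 + x^2 + 5x + 3), pattern 3+3; mod 13: f = (x^6 + x^5 + 8x^4 + 9x^3 + 6x^2 + 3x + 10), pattern 6; mod 17: f = (x + 3)(x + 10)(x^2 + x + 2)(x^2 + 8x + 5), pattern 2+2+1+1; mod 31: f = (x)(x + 8)(x + 10)(x + 17)(x + 19)(x + 27), pattern 1+1+1+1+1+1. No other pattern occurs in this range, so the set of observed cycle types is {2+2+2, 3+3, 6, 2+2+1+1, 1+1+1+1+1+1}. The candidates containing elements of all these cycle types are D_6 (6T3) of order 12, A_4 x C_2 (6T6) of order 24, S_3 x S_3 (6T9) of order 36, S_4 x C_2 (6T11) of order 48, (S_3 x S_3) : C_2 (6T13) of order 72, PGL(2,5) (6T14) of order 120, S_6 (6T16) of order 720; the others are excluded. The observed types are precisely the cycle types that occur in D_6 (6T3). Each of the other remaining candidates has further cycle types, and by the Chebotarev density theorem the matching factorization patterns would occur for a proportion of primes equal to their share of the group: A_4 x C_2 (6T6) additionally contains elements of type 2+1+1+1+1 (3 of its 24 elements, about 12% of primes); S_3 x S_3 (6T9) additionally contains elements of type 3+1+1+1 (4 of its 36 elements, about 11% of primes); S_4 x C_2 (6T11) additionally contains elements of type 4+2, 4+1+1, 2+1+1+1+1 (15 of its 48 elements, about 31% of primes); (S_3 x S_3) : C_2 (6T13) additionally contains elements of type 4+2, 3+2+1, 3+1+1+1, 2+1+1+1+1 (40 of its 72 elements, about 56% of primes); PGL(2,5) (6T14) additionally contains elements of type 5+1, 4+1+1 (54 of its 120 elements, about 45% of primes); S_6 (6T16) additionally contains elements of type 5+1, 4+2, 4+1+1, 3+2+1, 3+1+1+1, 2+1+1+1+1 (499 of its 720 elements, about 69% of primes). None of the 79 primes tested shows any such pattern (for each of these groups the chance of that is below 10^-4), which rules them out. Hence G = D_6 (6T3), of order 12.

D_6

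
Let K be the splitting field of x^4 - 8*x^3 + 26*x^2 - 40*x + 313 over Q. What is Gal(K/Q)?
The polynomial is an irreducible quartic over Q and its discriminant is 6136528896 = 78336^2, a perfect square, so the Galois group is contained in A_4. The resolvent cubic y^3 - 26*y^2 - 932*y + 10920 splits completely over Q, which gives the Klein four-group V_4.

4T2: V_4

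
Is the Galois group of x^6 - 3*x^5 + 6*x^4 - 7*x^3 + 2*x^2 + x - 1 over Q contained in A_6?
The polynomial is irreducible of degree 6 over Q. Its discriminant is 810448, which is not a perfect square. A Galois group lies in the alternating group exactly when the discriminant is a square in Q, so the Galois group (S_4) is not contained in A_6.

No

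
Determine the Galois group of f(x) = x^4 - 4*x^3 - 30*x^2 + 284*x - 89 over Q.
D_4 (order 8)

The polynomial is an irreducible quartic over Q and its discriminant is -88159684608, which is not a perfect square, so the Galois group is not contained in A_4. The resolvent cubic y^3 + 30*y^2 - 780*y - 68552 has exactly one rational root, so the Galois group is C_4 or D_4. The quartic remains irreducible over Q(sqrt(disc)), so the group is D_4.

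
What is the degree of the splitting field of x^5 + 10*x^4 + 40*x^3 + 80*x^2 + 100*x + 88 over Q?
The degree of the splitting field over Q equals the order of the Galois group, so first determine the group. The polynomial f is an irreducible quintic over Q, so G = Gal(f/Q) is a transitive subgroup of S_5: one of C_5 (5T1, order 5), D_5 (5T2, order 10), F_20 (5T3, order 20), A_5 (5T4, order 60) or S_5 (5T5, order 120). The discriminant of f is 1024000000 = 32000^2, a perfect square, so G is contained in A_5. The transitive groups of degree 5 contained in A_5 are: C_5 (5T1, order 5), D_5 (5T2, order 10), A_5 (5T4, order 60). By Dedekind's theorem, for a prime p not dividing disc(f) the degrees of the irreducible factors of f mod p form the cycle type of an element of G. Factoring f modulo the 2 such primes p <= 7 (skipping 2, 5, which divide the discriminant), each new pattern first appears at: mod 3: f = (x^5 + x^4 + x^3 + 2x^2 + x + 1), pattern 5; mod 7: f = (x + 4)(x + 5)(x^3 + x^2 + 4x + 3), pattern 3+1+1. No other pattern occurs in this range, so the set of observed cycle types is {5, 3+1+1}. Among the candidates above, the only group containing elements of all these cycle types is A_5 (5T4) — each of C_5 (5T1), D_5 (5T2) lacks at least one of them. Hence G = A_5 (5T4), of order 60. The Galois group A_5 (5T4) has order 60, so the splitting field has degree 60 over Q.

60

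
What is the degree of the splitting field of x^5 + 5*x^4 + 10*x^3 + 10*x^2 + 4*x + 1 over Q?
The degree of the splitting field over Q equals the order of the Galois group, so first determine the group. The polynomial f is an irreducible quintic over Q, so G = Gal(f/Q) is a transitive subgroup of S_5: one of C_5 (5T1, order 5), D_5 (5T2, order 10), F_20 (5T3, order 20), A_5 (5T4, order 60) or S_5 (5T5, order 120). The discriminant of f is 2869, which is not a perfect square, so G is not contained in A_5. The transitive groups of degree 5 not contained in A_5 are: F_20 (5T3, order 20), S_5 (5T5, order 120). By Dedekind's theorem, for a prime p not dividing disc(f) the degrees of the irreducible factors of f mod p form the cycle type of an element of G. Factoring f modulo the first such prime p = 2, each new pattern first appears at: mod 2: f = (x^2 + x + 1)(x^3 + x + 1), pattern 3+2. No other pattern occurs in this range, so the set of observed cycle types is {3+2}. Among the candidates above, the only group containing elements of all these cycle types is S_5 (5T5) — F_20 (5T3) lacks at least one of them. Hence G = S_5 (5T5), of order 120. The Galois group S_5 (5T5) has order 120, so the splitting field has degree 120 over Q.

120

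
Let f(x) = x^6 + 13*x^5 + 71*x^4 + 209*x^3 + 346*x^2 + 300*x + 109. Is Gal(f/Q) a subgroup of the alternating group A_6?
The polynomial is irreducible of degree 6 over Q. Its discriminant is 525625 = 725^2, a perfect square. A Galois group lies in the alternating group exactly when the discriminant is a square in Q, so the Galois group ((C_3 x C_3) : C_4) is contained in A_6.

Yes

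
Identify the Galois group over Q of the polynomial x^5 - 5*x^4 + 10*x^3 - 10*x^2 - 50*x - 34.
A_5

The polynomial f is an irreducible quintic over Q, so G = Gal(f/Q) is a transitive subgroup of S_5: one of C_5 (5T1, order 5), D_5 (5T2, order 10), F_20 (5T3, order 20), A_5 (5T4, order 60) or S_5 (5T5, order 120). The discriminant of f is 58564000000 = 242000^2, a perfect square, so G is contained in A_5. The transitive groups of degree 5 contained in A_5 are: C_5 (5T1, order 5), D_5 (5T2, order 10), A_5 (5T4, order 60). By Dedekind's theorem, for a prime p not dividing disc(f) the degrees of the irreducible factors of f mod p form the cycle type of an element of G. Factoring f modulo the 3 such primes p <= 13 (skipping 2, 5, 11, which divide the discriminant), each new pattern first appears at: mod 3: f = (x^5 + x^4 + x^3 + 2x^2 + x + 2), pattern 5; mod 13: f = (x + 4)(x + 6)(x^3 + 11x^2 + 6x + 4), pattern 3+1+1. No other pattern occurs in this range, so the set of observed cycle types is {5, 3+1+1}. Among the candidates above, the only group containing elements of all these cycle types is A_5 (5T4) — each of C_5 (5T1), D_5 (5T2) lacks at least one of them. Hence G = A_5 (5T4), of order 60.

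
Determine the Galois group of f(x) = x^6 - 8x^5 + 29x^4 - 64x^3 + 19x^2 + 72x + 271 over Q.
The polynomial f is an irreducible sextic over Q, so G = Gal(f/Q) is one of the 16 transitive subgroups 6T1, ..., 6T16 of S_6. The discriminant of f is 564385546240000 = 23756800^2, a perfect square, so G is contained in A_6. The transitive groups of degree 6 contained in A_6 are: A_4 (6T4, order 12), S_4 (6T7, order 24), (C_3 x C_3) : C_4 (6T10, order 36), PSL(2,5) (6T12, order 60), A_6 (6T15, order 360). By Dedekind's theorem, for a prime p not dividing disc(f) the degrees of the irreducible factors of f mod p form the cycle type of an element of G. Factoring f modulo the 19 such primes p <= 79 (skipping 2, 5, 29, which divide the discriminant), each new pattern first appears at: mod 3: f = (x^2 + x + 2)(x^4 + 2x + 2), pattern 4+2; mod 11: f = (x^3 + 7x + 10)(x^3 + 3x^2 + 4), pattern 3+3; mod 19: f = (x + 13)(x + 15)(x^2 + 9x + 10)(x^2 + 12x + 2), pattern 2+2+1+1; mod 61: f = (x + 4)(x + 37)(x + 51)(x^3 + 22x^2 + 36x + 25), pattern 3+1+1+1. No other pattern occurs in this range, so the set of observed cycle types is {4+2, 3+3, 2+2+1+1, 3+1+1+1}. The candidates containing elements of all these cycle types are (C_3 x C_3) : C_4 (6T10) of order 36, A_6 (6T15) of order 360; the others are excluded. The observed types are precisely the cycle types that occur in (C_3 x C_3) : C_4 (6T10) (apart from the identity). Each of the other remaining candidates has further cycle types, and by the Chebotarev density theorem the matching factorization patterns would occur for a proportion of primes equal to their share of the group: A_6 (6T15) additionally contains elements of type 5+1 (144 of its 360 elements, about 40% of primes). None of the 19 primes tested shows any such pattern (for each of these groups the chance of that is below 10^-4), which rules them out. Hence G = (C_3 x C_3) : C_4 (6T10), of order 36.

6T10: (C_3 x C_3) : C_4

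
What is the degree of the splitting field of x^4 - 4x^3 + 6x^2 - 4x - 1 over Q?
The degree of the splitting field over Q equals the order of the Galois group, so first determine the group. The polynomial is an irreducible quartic over Q and its discriminant is -2048, which is not a perfect square, so the Galois group is not contained in A_4. The resolvent cubic y^3 - 6*y^2 + 20*y - 24 has exactly one rational root, so the Galois group is C_4 or D_4. The quartic remains irreducible over Q(sqrt(disc)), so the group is D_4. The Galois group D_4 (4T3) has order 8, so the splitting field has degree 8 over Q.

8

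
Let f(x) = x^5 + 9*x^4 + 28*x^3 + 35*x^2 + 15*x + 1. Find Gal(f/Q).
The polynomial f is an irreducible quintic over Q, so G = Gal(f/Q) is a transitive subgroup of S_5: one of C_5 (5T1, order 5), D_5 (5T2, order 10), F_20 (5T3, order 20), A_5 (5T4, order 60) or S_5 (5T5, order 120). The discriminant of f is 14641 = 121^2, a perfect square, so G is contained in A_5. The transitive groups of degree 5 contained in A_5 are: C_5 (5T1, order 5), D_5 (5T2, order 10), A_5 (5T4, order 60). By Dedekind's theorem, for a prime p not dividing disc(f) the degrees of the irreducible factors of f mod p form the cycle type of an element of G. Factoring f modulo the 14 such primes p <= 47 (skipping 11, which divides the discriminant), each new pattern first appears at: mod 2: f = (x^5 + x^4 + x^2 + x + 1), pattern 5; mod 23: f = (x + 6)(x + 8)(x + 12)(x + 13)(x + 16), pattern 1+1+1+1+1. No other pattern occurs in this range, so the set of observed cycle types is {5, 1+1+1+1+1}. The candidates containing elements of all these cycle types are C_5 (5T1) of order 5, D_5 (5T2) of order 10, A_5 (5T4) of order 60; the others are excluded. The observed types are precisely the cycle types that occur in C_5 (5T1). Each of the other remaining candidates has further cycle types, and by the Chebotarev density theorem the matching factorization patterns would occur for a proportion of primes equal to their share of the group: D_5 (5T2) additionally contains elements of type 2+2+1 (5 of its 10 elements, about 50% of primes); A_5 (5T4) additionally contains elements of type 3+1+1, 2+2+1 (35 of its 60 elements, about 58% of primes). None of the 14 primes tested shows any such pattern (for each of these groups the chance of that is below 10^-4), which rules them out. Hence G = C_5 (5T1), of order 5.

C_5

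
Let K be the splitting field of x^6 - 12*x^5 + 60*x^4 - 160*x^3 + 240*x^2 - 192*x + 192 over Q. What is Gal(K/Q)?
D_6, the dihedral group of order 12

The polynomial f is an irreducible sextic over Q, so G = Gal(f/Q) is one of the 16 transitive subgroups 6T1, ..., 6T16 of S_6. The discriminant of f is -1603087953297408, which is not a perfect square, so G is not contained in A_6. The transitive groups of degree 6 not contained in A_6 are: C_6 (6T1, order 6), S_3 (6T2, order 6), D_6 (6T3, order 12), C_3 x S_3 (6T5, order 18), A_4 x C_2 (6T6, order 24), S_4 (6T8, order 24), S_3 x S_3 (6T9, order 36), S_4 x C_2 (6T11, order 48), (S_3 x S_3) : C_2 (6T13, order 72), PGL(2,5) (6T14, order 120), S_6 (6T16, order 720). By Dedekind's theorem, for a prime p not dividing disc(f) the degrees of the irreducible factors of f mod p form the cycle type of an element of G. Factoring f modulo the 79 such primes p <= 419 (skipping 2, 3, which divide the discriminant), each new pattern first appears at: mod 5: f = (x^2 + 3)(x^2 + x + 1)(x^2 + 2x + 4), pattern 2+2+2; mod 7: f = (x^6 + 2x^5 + 4x^4 + x^3 + 2x^2 + 4x + 3), pattern 6; mod 11: f = (x + 2)(x + 5)(x^2 + 1)(x^2 + 3x + 6), pattern 2+2+1+1; mod 19: f = (x^3 + 13x^2 + 12x + 1)(x^3 + 13x^2 + 12x + 2), pattern 3+3; mod 43: f = (x + 4)(x + 5)(x + 34)(x + 35)(x + 40)(x + 42), pattern 1+1+1+1+1+1. No other pattern occurs in this range, so the set of observed cycle types is {2+2+2, 6, 2+2+1+1, 3+3, 1+1+1+1+1+1}. The candidates containing elements of all these cycle types are D_6 (6T3) of order 12, A_4 x C_2 (6T6) of order 24, S_3 x S_3 (6T9) of order 36, S_4 x C_2 (6T11) of order 48, (S_3 x S_3) : C_2 (6T13) of order 72, PGL(2,5) (6T14) of order 120, S_6 (6T16) of order 720; the others are excluded. The observed types are precisely the cycle types that occur in D_6 (6T3). Each of the other remaining candidates has further cycle types, and by the Chebotarev density theorem the matching factorization patterns would occur for a proportion of primes equal to their share of the group: A_4 x C_2 (6T6) additionally contains elements of type 2+1+1+1+1 (3 of its 24 elements, about 12% of primes); S_3 x S_3 (6T9) additionally contains elements of type 3+1+1+1 (4 of its 36 elements, about 11% of primes); S_4 x C_2 (6T11) additionally contains elements of type 4+2, 4+1+1, 2+1+1+1+1 (15 of its 48 elements, about 31% of primes); (S_3 x S_3) : C_2 (6T13) additionally contains elements of type 4+2, 3+2+1, 3+1+1+1, 2+1+1+1+1 (40 of its 72 elements, about 56% of primes); PGL(2,5) (6T14) additionally contains elements of type 5+1, 4+1+1 (54 of its 120 elements, about 45% of primes); S_6 (6T16) additionally contains elements of type 5+1, 4+2, 4+1+1, 3+2+1, 3+1+1+1, 2+1+1+1+1 (499 of its 720 elements, about 69% of primes). None of the 79 primes tested shows any such pattern (for each of these groups the chance of that is below 10^-4), which rules them out. Hence G = D_6 (6T3), of order 12.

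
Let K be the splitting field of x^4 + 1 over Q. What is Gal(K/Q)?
The polynomial is an irreducible quartic over Q and its discriminant is 256 = 16^2, a perfect square, so the Galois group is contained in A_4. The resolvent cubic y^3 - 4*y splits completely over Q, which gives the Klein four-group V_4.

V_4, the Klein four-group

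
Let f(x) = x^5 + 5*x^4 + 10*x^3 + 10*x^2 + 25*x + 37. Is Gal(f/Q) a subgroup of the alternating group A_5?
Yes

The polynomial is irreducible of degree 5 over Q. Its discriminant is 1024000000 = 32000^2, a perfect square. A Galois group lies in the alternating group exactly when the discriminant is a square in Q, so the Galois group (A_5) is contained in A_5.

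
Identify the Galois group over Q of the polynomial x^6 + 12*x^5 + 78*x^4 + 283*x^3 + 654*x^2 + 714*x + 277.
The polynomial f is an irreducible sextic over Q, so G = Gal(f/Q) is one of the 16 transitive subgroups 6T1, ..., 6T16 of S_6. The discriminant of f is -401254544639403, which is not a perfect square, so G is not contained in A_6. The transitive groups of degree 6 not contained in A_6 are: C_6 (6T1, order 6), S_3 (6T2, order 6), D_6 (6T3, order 12), C_3 x S_3 (6T5, order 18), A_4 x C_2 (6T6, order 24), S_4 (6T8, order 24), S_3 x S_3 (6T9, order 36), S_4 x C_2 (6T11, order 48), (S_3 x S_3) : C_2 (6T13, order 72), PGL(2,5) (6T14, order 120), S_6 (6T16, order 720). By Dedekind's theorem, for a prime p not dividing disc(f) the degrees of the irreducible factors of f mod p form the cycle type of an element of G. Factoring f modulo the 33 such primes p <= 151 (skipping 3, 7, 13, which divide the discriminant), each new pattern first appears at: mod 2: f = (x^6 + x^3 + 1), pattern 6; mod 17: f = (x^2 + 5x + 13)(x^2 + 10x + 5)(x^2 + 14x + 4), pattern 2+2+2; mod 19: f = (x^3 + 6x^2 + 9x + 11)(x^3 + 6x^2 + 14x + 1), pattern 3+3; mod 31: f = (x + 5)(x + 11)(x + 21)(x^3 + 6x^2 + 23x + 23), pattern 3+1+1+1; mod 73: f = (x + 3)(x + 13)(x + 19)(x + 25)(x + 47)(x + 51), pattern 1+1+1+1+1+1. No other pattern occurs in this range, so the set of observed cycle types is {6, 2+2+2, 3+3, 3+1+1+1, 1+1+1+1+1+1}. The candidates containing elements of all these cycle types are C_3 x S_3 (6T5) of order 18, S_3 x S_3 (6T9) of order 36, (S_3 x S_3) : C_2 (6T13) of order 72, S_6 (6T16) of order 720; the others are excluded. The observed types are precisely the cycle types that occur in C_3 x S_3 (6T5). Each of the other remaining candidates has further cycle types, and by the Chebotarev density theorem the matching factorization patterns would occur for a proportion of primes equal to their share of the group: S_3 x S_3 (6T9) additionally contains elements of type 2+2+1+1 (9 of its 36 elements, about 25% of primes); (S_3 x S_3) : C_2 (6T13) additionally contains elements of type 4+2, 3+2+1, 2+2+1+1, 2+1+1+1+1 (45 of its 72 elements, about 62% of primes); S_6 (6T16) additionally contains elements of type 5+1, 4+2, 4+1+1, 3+2+1, 2+2+1+1, 2+1+1+1+1 (504 of its 720 elements, about 70% of primes). None of the 33 primes tested shows any such pattern (for each of these groups the chance of that is below 10^-4), which rules them out. Hence G = C_3 x S_3 (6T5), of order 18.

C_3 x S_3, the group 6T5 of order 18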